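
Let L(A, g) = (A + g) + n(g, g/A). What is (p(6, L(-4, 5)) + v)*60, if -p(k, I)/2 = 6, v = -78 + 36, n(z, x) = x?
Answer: -3240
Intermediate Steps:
L(A, g) = A + g + g/A (L(A, g) = (A + g) + g/A = A + g + g/A)
v = -42
p(k, I) = -12 (p(k, I) = -2*6 = -12)
(p(6, L(-4, 5)) + v)*60 = (-12 - 42)*60 = -54*60 = -3240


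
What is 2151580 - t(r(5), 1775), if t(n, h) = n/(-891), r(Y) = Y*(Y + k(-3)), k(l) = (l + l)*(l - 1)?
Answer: 1917057925/891 ≈ 2.1516e+6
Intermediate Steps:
k(l) = 2*l*(-1 + l) (k(l) = (2*l)*(-1 + l) = 2*l*(-1 + l))
r(Y) = Y*(24 + Y) (r(Y) = Y*(Y + 2*(-3)*(-1 - 3)) = Y*(Y + 2*(-3)*(-4)) = Y*(Y + 24) = Y*(24 + Y))
t(n, h) = -n/891 (t(n, h) = n*(-1/891) = -n/891)
2151580 - t(r(5), 1775) = 2151580 - (-1)*5*(24 + 5)/891 = 2151580 - (-1)*5*29/891 = 2151580 - (-1)*145/891 = 2151580 - 1*(-145/891) = 2151580 + 145/891 = 1917057925/891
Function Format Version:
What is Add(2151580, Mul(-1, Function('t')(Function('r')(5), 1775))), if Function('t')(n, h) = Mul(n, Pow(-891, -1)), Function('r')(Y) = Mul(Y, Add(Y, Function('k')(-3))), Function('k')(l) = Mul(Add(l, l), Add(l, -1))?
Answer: Rational(1917057925, 891) ≈ 2.1516e+6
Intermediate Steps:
Function('k')(l) = Mul(2, l, Add(-1, l)) (Function('k')(l) = Mul(Mul(2, l), Add(-1, l)) = Mul(2, l, Add(-1, l)))
Function('r')(Y) = Mul(Y, Add(24, Y)) (Function('r')(Y) = Mul(Y, Add(Y, Mul(2, -3, Add(-1, -3)))) = Mul(Y, Add(Y, Mul(2, -3, -4))) = Mul(Y, Add(Y, 24)) = Mul(Y, Add(24, Y)))
Function('t')(n, h) = Mul(Rational(-1, 891), n) (Function('t')(n, h) = Mul(n, Rational(-1, 891)) = Mul(Rational(-1, 891), n))
Add(2151580, Mul(-1, Function('t')(Function('r')(5), 1775))) = Add(2151580, Mul(-1, Mul(Rational(-1, 891), Mul(5, Add(24, 5))))) = Add(2151580, Mul(-1, Mul(Rational(-1, 891), Mul(5, 29)))) = Add(2151580, Mul(-1, Mul(Rational(-1, 891), 145))) = Add(2151580, Mul(-1, Rational(-145, 891))) = Add(2151580, Rational(145, 891)) = Rational(1917057925, 891)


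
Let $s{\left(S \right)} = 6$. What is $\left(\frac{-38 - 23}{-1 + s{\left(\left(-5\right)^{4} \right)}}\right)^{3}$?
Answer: $- \frac{226981}{125} \approx -1815.8$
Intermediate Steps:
$\left(\frac{-38 - 23}{-1 + s{\left(\left(-5\right)^{4} \right)}}\right)^{3} = \left(\frac{-38 - 23}{-1 + 6}\right)^{3} = \left(- \frac{61}{5}\right)^{3} = - \frac{226981}{125}$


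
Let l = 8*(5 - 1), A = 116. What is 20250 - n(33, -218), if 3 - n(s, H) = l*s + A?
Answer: 21419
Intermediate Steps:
l = 32 (l = 8*4 = 32)
n(s, H) = -113 - 32*s (n(s, H) = 3 - (32*s + 116) = 3 - (116 + 32*s) = 3 + (-116 - 32*s) = -113 - 32*s)
20250 - n(33, -218) = 20250 - (-113 - 32*33) = 20250 - (-113 - 1056) = 20250 - 1*(-1169) = 20250 + 1169 = 21419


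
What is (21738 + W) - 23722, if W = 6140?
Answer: 4156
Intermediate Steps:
(21738 + W) - 23722 = (21738 + 6140) - 23722 = 27878 - 23722 = 4156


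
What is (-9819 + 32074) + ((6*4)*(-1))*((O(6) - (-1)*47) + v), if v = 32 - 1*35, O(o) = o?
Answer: 21055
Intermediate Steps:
v = -3 (v = 32 - 35 = -3)
(-9819 + 32074) + ((6*4)*(-1))*((O(6) - (-1)*47) + v) = (-9819 + 32074) + ((6*4)*(-1))*((6 - (-1)*47) - 3) = 22255 + (24*(-1))*((6 - 1*(-47)) - 3) = 22255 - 24*((6 + 47) - 3) = 22255 - 24*(53 - 3) = 22255 - 24*50 = 22255 - 1200 = 21055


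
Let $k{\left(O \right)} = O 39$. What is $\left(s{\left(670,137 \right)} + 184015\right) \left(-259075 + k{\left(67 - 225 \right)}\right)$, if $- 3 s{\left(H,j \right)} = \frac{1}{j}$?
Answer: $- \frac{20059917808868}{411} \approx -4.8808 \cdot 10^{10}$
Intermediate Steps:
$s{\left(H,j \right)} = - \frac{1}{3 j}$
$k{\left(O \right)} = 39 O$
$\left(s{\left(670,137 \right)} + 184015\right) \left(-259075 + k{\left(67 - 225 \right)}\right) = \left(- \frac{1}{3 \cdot 137} + 184015\right) \left(-259075 + 39 \left(67 - 225\right)\right) = \left(\left(- \frac{1}{3}\right) \frac{1}{137} + 184015\right) \left(-259075 + 39 \left(67 - 225\right)\right) = \left(- \frac{1}{411} + 184015\right) \left(-259075 + 39 \left(-158\right)\right) = \frac{75630164 \left(-259075 - 6162\right)}{411} = \frac{75630164}{411} \left(-265237\right) = - \frac{20059917808868}{411}$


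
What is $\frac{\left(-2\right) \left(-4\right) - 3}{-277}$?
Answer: $- \frac{5}{277} \approx -0.018051$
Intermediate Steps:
$\frac{\left(-2\right) \left(-4\right) - 3}{-277} = \left(8 - 3\right) \left(- \frac{1}{277}\right) = 5 \left(- \frac{1}{277}\right) = - \frac{5}{277}$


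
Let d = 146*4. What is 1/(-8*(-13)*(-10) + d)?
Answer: -1/456 ≈ -0.0021930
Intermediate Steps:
d = 584
1/(-8*(-13)*(-10) + d) = 1/(-8*(-13)*(-10) + 584) = 1/(104*(-10) + 584) = 1/(-1040 + 584) = 1/(-456) = -1/456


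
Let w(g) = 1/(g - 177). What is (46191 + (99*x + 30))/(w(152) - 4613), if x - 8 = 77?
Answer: -227650/19221 ≈ -11.844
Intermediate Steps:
x = 85 (x = 8 + 77 = 85)
w(g) = 1/(-177 + g)
(46191 + (99*x + 30))/(w(152) - 4613) = (46191 + (99*85 + 30))/(1/(-177 + 152) - 4613) = (46191 + (8415 + 30))/(1/(-25) - 4613) = (46191 + 8445)/(-1/25 - 4613) = 54636/(-115326/25) = 54636*(-25/115326) = -227650/19221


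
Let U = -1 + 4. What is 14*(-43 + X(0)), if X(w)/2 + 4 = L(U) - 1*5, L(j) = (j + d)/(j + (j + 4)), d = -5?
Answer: -4298/5 ≈ -859.60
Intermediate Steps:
U = 3
L(j) = (-5 + j)/(4 + 2*j) (L(j) = (j - 5)/(j + (j + 4)) = (-5 + j)/(j + (4 + j)) = (-5 + j)/(4 + 2*j))
X(w) = -92/5 (X(w) = -8 + 2*((-5 + 3)/(2*(2 + 3)) - 1*5) = -8 + 2*((1/2)*(-2)/5 - 5) = -8 + 2*((1/2)*(1/5)*(-2) - 5) = -8 + 2*(-1/5 - 5) = -8 + 2*(-26/5) = -8 - 52/5 = -92/5)
14*(-43 + X(0)) = 14*(-43 - 92/5) = 14*(-307/5) = -4298/5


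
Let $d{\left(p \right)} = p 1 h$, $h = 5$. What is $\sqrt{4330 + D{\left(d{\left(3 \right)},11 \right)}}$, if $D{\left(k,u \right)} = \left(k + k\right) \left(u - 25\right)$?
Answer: $\sqrt{3910} \approx 62.53$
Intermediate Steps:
$d{\left(p \right)} = 5 p$ ($d{\left(p \right)} = p 1 \cdot 5 = p 5 = 5 p$)
$D{\left(k,u \right)} = 2 k \left(-25 + u\right)$
$\sqrt{4330 + D{\left(d{\left(3 \right)},11 \right)}} = \sqrt{4330 + 2 \cdot 5 \cdot 3 \left(-25 + 11\right)} = \sqrt{4330 + 2 \cdot 15 \left(-14\right)} = \sqrt{4330 - 420} = \sqrt{3910}$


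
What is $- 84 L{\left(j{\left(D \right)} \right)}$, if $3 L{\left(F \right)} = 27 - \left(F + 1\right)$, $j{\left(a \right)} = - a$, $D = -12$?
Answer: $-392$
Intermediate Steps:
$L{\left(F \right)} = \frac{26}{3} - \frac{F}{3}$ ($L{\left(F \right)} = \frac{27 - \left(F + 1\right)}{3} = \frac{27 - \left(1 + F\right)}{3} = \frac{26 - F}{3} = \frac{26}{3} - \frac{F}{3}$)
$- 84 L{\left(j{\left(D \right)} \right)} = - 84 \left(\frac{26}{3} - \frac{\left(-1\right) \left(-12\right)}{3}\right) = - 84 \left(\frac{26}{3} - 4\right) = \left(-84\right) \frac{14}{3} = -392$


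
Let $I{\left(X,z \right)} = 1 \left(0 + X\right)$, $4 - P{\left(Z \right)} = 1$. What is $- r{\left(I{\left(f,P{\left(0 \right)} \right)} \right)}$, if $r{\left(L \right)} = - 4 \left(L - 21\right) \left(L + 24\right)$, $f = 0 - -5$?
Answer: $-1856$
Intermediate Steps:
$P{\left(Z \right)} = 3$ ($P{\left(Z \right)} = 4 - 1 = 3$)
$f = 5$ ($f = 0 + 5 = 5$)
$I{\left(X,z \right)} = X$ ($I{\left(X,z \right)} = 1 X = X$)
$r{\left(L \right)} = - 4 \left(-21 + L\right) \left(24 + L\right)$
$- r{\left(I{\left(f,P{\left(0 \right)} \right)} \right)} = - (2016 - 60 - 4 \cdot 5^{2}) = - (2016 - 60 - 100) = \left(-1\right) 1856 = -1856$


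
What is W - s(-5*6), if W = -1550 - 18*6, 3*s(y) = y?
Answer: -1648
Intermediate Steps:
s(y) = y/3
W = -1658 (W = -1550 - 1*108 = -1550 - 108 = -1658)
W - s(-5*6) = -1658 - (-5*6)/3 = -1658 - (-30)/3 = -1658 - 1*(-10) = -1658 + 10 = -1648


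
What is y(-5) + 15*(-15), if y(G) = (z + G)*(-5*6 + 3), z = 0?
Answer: -90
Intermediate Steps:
y(G) = -27*G (y(G) = (0 + G)*(-5*6 + 3) = G*(-30 + 3) = G*(-27) = -27*G)
y(-5) + 15*(-15) = -27*(-5) + 15*(-15) = 135 - 225 = -90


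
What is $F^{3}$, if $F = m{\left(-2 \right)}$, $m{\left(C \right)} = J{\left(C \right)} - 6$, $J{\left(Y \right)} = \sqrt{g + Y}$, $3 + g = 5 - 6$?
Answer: $-108 + 102 i \sqrt{6} \approx -108.0 + 249.85 i$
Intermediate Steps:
$g = -4$ ($g = -3 + \left(5 - 6\right) = -3 - 1 = -4$)
$J{\left(Y \right)} = \sqrt{-4 + Y}$
$m{\left(C \right)} = -6 + \sqrt{-4 + C}$ ($m{\left(C \right)} = \sqrt{-4 + C} - 6 = -6 + \sqrt{-4 + C}$)
$F = -6 + i \sqrt{6}$ ($F = -6 + \sqrt{-4 - 2} = -6 + \sqrt{-6} = -6 + i \sqrt{6} \approx -6.0 + 2.4495 i$)
$F^{3} = \left(-6 + i \sqrt{6}\right)^{3}$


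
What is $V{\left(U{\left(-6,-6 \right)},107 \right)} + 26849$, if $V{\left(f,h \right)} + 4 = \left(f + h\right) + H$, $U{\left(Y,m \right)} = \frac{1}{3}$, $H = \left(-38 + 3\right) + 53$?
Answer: $\frac{80911}{3} \approx 26970.0$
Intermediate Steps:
$H = 18$ ($H = -35 + 53 = 18$)
$U{\left(Y,m \right)} = \frac{1}{3}$
$V{\left(f,h \right)} = 14 + f + h$ ($V{\left(f,h \right)} = -4 + \left(\left(f + h\right) + 18\right) = -4 + \left(18 + f + h\right) = 14 + f + h$)
$V{\left(U{\left(-6,-6 \right)},107 \right)} + 26849 = \left(14 + \frac{1}{3} + 107\right) + 26849 = \frac{364}{3} + 26849 = \frac{80911}{3}$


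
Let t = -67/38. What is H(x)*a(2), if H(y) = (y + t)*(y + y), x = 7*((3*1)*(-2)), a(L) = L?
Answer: 139692/19 ≈ 7352.2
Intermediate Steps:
t = -67/38 (t = -67*1/38 = -67/38 ≈ -1.7632)
x = -42 (x = 7*(3*(-2)) = 7*(-6) = -42)
H(y) = 2*y*(-67/38 + y) (H(y) = (y - 67/38)*(y + y) = (-67/38 + y)*(2*y) = 2*y*(-67/38 + y))
H(x)*a(2) = ((1/19)*(-42)*(-67 + 38*(-42)))*2 = ((1/19)*(-42)*(-67 - 1596))*2 = ((1/19)*(-42)*(-1663))*2 = (69846/19)*2 = 139692/19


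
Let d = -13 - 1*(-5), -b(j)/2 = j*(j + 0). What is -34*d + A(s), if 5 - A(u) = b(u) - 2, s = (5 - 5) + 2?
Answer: 287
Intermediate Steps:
b(j) = -2*j² (b(j) = -2*j*(j + 0) = -2*j*j = -2*j²)
s = 2 (s = 0 + 2 = 2)
d = -8 (d = -13 + 5 = -8)
A(u) = 7 + 2*u² (A(u) = 5 - (-2*u² - 2) = 5 - (-2 - 2*u²) = 5 + (2 + 2*u²) = 7 + 2*u²)
-34*d + A(s) = -34*(-8) + (7 + 2*2²) = 272 + (7 + 2*4) = 272 + (7 + 8) = 272 + 15 = 287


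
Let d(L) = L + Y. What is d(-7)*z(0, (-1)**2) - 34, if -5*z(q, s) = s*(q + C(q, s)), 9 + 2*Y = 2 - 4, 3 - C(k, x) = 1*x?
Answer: -29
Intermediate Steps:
C(k, x) = 3 - x
Y = -11/2 (Y = -9/2 + (2 - 4)/2 = -9/2 + (1/2)*(-2) = -9/2 - 1 = -11/2 ≈ -5.5000)
d(L) = -11/2 + L (d(L) = L - 11/2 = -11/2 + L)
z(q, s) = -s*(3 + q - s)/5 (z(q, s) = -s*(q + (3 - s))/5 = -s*(3 + q - s)/5)
d(-7)*z(0, (-1)**2) - 34 = (-11/2 - 7)*((1/5)*(-1)**2*(-3 + (-1)**2 - 1*0)) - 34 = -5*(-3 + 1 + 0)/2 - 34 = -5*(-2)/2 - 34 = -25/2*(-2/5) - 34 = 5 - 34 = -29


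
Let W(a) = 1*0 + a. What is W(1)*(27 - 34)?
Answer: -7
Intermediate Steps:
W(a) = a (W(a) = 0 + a = a)
W(1)*(27 - 34) = 1*(27 - 34) = 1*(-7) = -7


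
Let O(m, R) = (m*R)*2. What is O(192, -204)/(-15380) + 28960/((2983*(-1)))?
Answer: -52932128/11469635 ≈ -4.6150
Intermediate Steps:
O(m, R) = 2*R*m (O(m, R) = (R*m)*2 = 2*R*m)
O(192, -204)/(-15380) + 28960/((2983*(-1))) = (2*(-204)*192)/(-15380) + 28960/((2983*(-1))) = -78336*(-1/15380) + 28960/(-2983) = 19584/3845 + 28960*(-1/2983) = 19584/3845 - 28960/2983 = -52932128/11469635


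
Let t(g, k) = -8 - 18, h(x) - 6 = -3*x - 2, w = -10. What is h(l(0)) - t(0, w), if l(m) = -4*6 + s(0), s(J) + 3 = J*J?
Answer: 111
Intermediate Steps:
s(J) = -3 + J² (s(J) = -3 + J*J = -3 + J²)
l(m) = -27 (l(m) = -4*6 + (-3 + 0²) = -24 + (-3 + 0) = -24 - 3 = -27)
h(x) = 4 - 3*x (h(x) = 6 + (-3*x - 2) = 6 + (-2 - 3*x) = 4 - 3*x)
t(g, k) = -26
h(l(0)) - t(0, w) = (4 - 3*(-27)) - 1*(-26) = (4 + 81) + 26 = 85 + 26 = 111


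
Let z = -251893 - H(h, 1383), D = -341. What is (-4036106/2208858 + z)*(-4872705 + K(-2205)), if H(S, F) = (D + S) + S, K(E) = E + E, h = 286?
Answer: 452685808107675545/368143 ≈ 1.2296e+12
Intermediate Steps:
K(E) = 2*E
H(S, F) = -341 + 2*S (H(S, F) = (-341 + S) + S = -341 + 2*S)
z = -252124 (z = -251893 - (-341 + 2*286) = -251893 - (-341 + 572) = -251893 - 1*231 = -251893 - 231 = -252124)
(-4036106/2208858 + z)*(-4872705 + K(-2205)) = (-4036106/2208858 - 252124)*(-4872705 + 2*(-2205)) = (-4036106*1/2208858 - 252124)*(-4872705 - 4410) = (-2018053/1104429 - 252124)*(-4877115) = -278455075249/1104429*(-4877115) = 452685808107675545/368143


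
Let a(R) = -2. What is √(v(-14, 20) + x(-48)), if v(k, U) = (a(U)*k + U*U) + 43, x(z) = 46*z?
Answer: 3*I*√193 ≈ 41.677*I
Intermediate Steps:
v(k, U) = 43 + U² - 2*k (v(k, U) = (-2*k + U*U) + 43 = (-2*k + U²) + 43 = (U² - 2*k) + 43 = 43 + U² - 2*k)
√(v(-14, 20) + x(-48)) = √((43 + 20² - 2*(-14)) + 46*(-48)) = √((43 + 400 + 28) - 2208) = √(471 - 2208) = √(-1737) = 3*I*√193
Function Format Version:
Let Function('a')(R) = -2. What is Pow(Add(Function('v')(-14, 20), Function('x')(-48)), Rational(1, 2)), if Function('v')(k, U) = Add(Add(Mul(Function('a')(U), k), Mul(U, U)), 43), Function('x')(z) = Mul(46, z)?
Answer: Mul(3, I, Pow(193, Rational(1, 2))) ≈ Mul(41.677, I)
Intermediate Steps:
Function('v')(k, U) = Add(43, Pow(U, 2), Mul(-2, k)) (Function('v')(k, U) = Add(Add(Mul(-2, k), Mul(U, U)), 43) = Add(Add(Mul(-2, k), Pow(U, 2)), 43) = Add(Add(Pow(U, 2), Mul(-2, k)), 43) = Add(43, Pow(U, 2), Mul(-2, k)))
Pow(Add(Function('v')(-14, 20), Function('x')(-48)), Rational(1, 2)) = Pow(Add(Add(43, Pow(20, 2), Mul(-2, -14)), Mul(46, -48)), Rational(1, 2)) = Pow(Add(Add(43, 400, 28), -2208), Rational(1, 2)) = Pow(Add(471, -2208), Rational(1, 2)) = Pow(-1737, Rational(1, 2)) = Mul(3, I, Pow(193, Rational(1, 2)))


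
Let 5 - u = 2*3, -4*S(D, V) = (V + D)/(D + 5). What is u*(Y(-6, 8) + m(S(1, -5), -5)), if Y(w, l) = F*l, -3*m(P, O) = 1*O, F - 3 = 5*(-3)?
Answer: 283/3 ≈ 94.333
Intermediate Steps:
S(D, V) = -(D + V)/(4*(5 + D)) (S(D, V) = -(V + D)/(4*(D + 5)) = -(D + V)/(4*(5 + D)))
u = -1 (u = 5 - 2*3 = 5 - 1*6 = 5 - 6 = -1)
F = -12 (F = 3 + 5*(-3) = 3 - 15 = -12)
m(P, O) = -O/3
Y(w, l) = -12*l
u*(Y(-6, 8) + m(S(1, -5), -5)) = -(-12*8 - 1/3*(-5)) = -(-96 + 5/3) = -1*(-283/3) = 283/3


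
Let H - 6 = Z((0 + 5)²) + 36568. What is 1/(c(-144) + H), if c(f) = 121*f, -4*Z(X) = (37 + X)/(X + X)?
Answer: 100/1914969 ≈ 5.2220e-5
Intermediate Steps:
Z(X) = -(37 + X)/(8*X) (Z(X) = -(37 + X)/(4*(X + X)) = -(37 + X)/(4*(2*X)) = -(37 + X)*1/(2*X)/4 = -(37 + X)/(8*X))
H = 3657369/100 (H = 6 + ((-37 - (0 + 5)²)/(8*((0 + 5)²)) + 36568) = 6 + ((-37 - 1*5²)/(8*(5²)) + 36568) = 6 + ((⅛)*(-37 - 1*25)/25 + 36568) = 6 + ((⅛)*(1/25)*(-37 - 25) + 36568) = 6 + ((⅛)*(1/25)*(-62) + 36568) = 6 + (-31/100 + 36568) = 6 + 3656769/100 = 3657369/100 ≈ 36574.)
1/(c(-144) + H) = 1/(121*(-144) + 3657369/100) = 1/(-17424 + 3657369/100) = 1/(1914969/100) = 100/1914969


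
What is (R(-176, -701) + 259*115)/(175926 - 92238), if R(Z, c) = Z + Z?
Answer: 9811/27896 ≈ 0.35170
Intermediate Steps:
R(Z, c) = 2*Z
(R(-176, -701) + 259*115)/(175926 - 92238) = (2*(-176) + 259*115)/(175926 - 92238) = (-352 + 29785)/83688 = 29433*(1/83688) = 9811/27896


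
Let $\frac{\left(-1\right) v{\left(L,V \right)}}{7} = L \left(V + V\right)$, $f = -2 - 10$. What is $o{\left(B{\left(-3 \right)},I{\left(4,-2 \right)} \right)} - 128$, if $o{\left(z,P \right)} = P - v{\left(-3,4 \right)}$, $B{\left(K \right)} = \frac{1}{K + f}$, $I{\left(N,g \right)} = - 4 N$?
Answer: $-312$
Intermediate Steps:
$f = -12$ ($f = -2 - 10 = -12$)
$B{\left(K \right)} = \frac{1}{-12 + K}$ ($B{\left(K \right)} = \frac{1}{K - 12} = \frac{1}{-12 + K}$)
$v{\left(L,V \right)} = - 14 L V$ ($v{\left(L,V \right)} = - 7 L \left(V + V\right) = - 7 L 2 V = - 7 \cdot 2 L V = - 14 L V$)
$o{\left(z,P \right)} = -168 + P$ ($o{\left(z,P \right)} = P - \left(-14\right) \left(-3\right) 4 = P - 168 = -168 + P$)
$o{\left(B{\left(-3 \right)},I{\left(4,-2 \right)} \right)} - 128 = \left(-168 - 16\right) - 128 = -184 - 128 = -312$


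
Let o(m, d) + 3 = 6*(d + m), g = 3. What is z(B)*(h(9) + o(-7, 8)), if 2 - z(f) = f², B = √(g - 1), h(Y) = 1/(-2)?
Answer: 0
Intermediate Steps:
h(Y) = -½
o(m, d) = -3 + 6*d + 6*m (o(m, d) = -3 + 6*(d + m) = -3 + (6*d + 6*m) = -3 + 6*d + 6*m)
B = √2 (B = √(3 - 1) = √2 ≈ 1.4142)
z(f) = 2 - f²
z(B)*(h(9) + o(-7, 8)) = (2 - (√2)²)*(-½ + (-3 + 6*8 + 6*(-7))) = (2 - 1*2)*(-½ + (-3 + 48 - 42)) = (2 - 2)*(-½ + 3) = 0*(5/2) = 0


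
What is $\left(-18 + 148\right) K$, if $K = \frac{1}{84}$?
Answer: $\frac{65}{42} \approx 1.5476$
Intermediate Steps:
$K = \frac{1}{84} \approx 0.011905$
$\left(-18 + 148\right) K = \left(-18 + 148\right) \frac{1}{84} = 130 \cdot \frac{1}{84} = \frac{65}{42}$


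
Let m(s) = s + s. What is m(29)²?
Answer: 3364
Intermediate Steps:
m(s) = 2*s
m(29)² = (2*29)² = 58² = 3364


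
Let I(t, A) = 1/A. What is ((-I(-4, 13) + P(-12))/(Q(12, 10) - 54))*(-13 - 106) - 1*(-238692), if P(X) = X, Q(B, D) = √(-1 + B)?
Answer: 1287599214/5395 - 2669*√11/5395 ≈ 2.3866e+5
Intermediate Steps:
((-I(-4, 13) + P(-12))/(Q(12, 10) - 54))*(-13 - 106) - 1*(-238692) = ((-1/13 - 12)/(√(-1 + 12) - 54))*(-13 - 106) - 1*(-238692) = ((-1*1/13 - 12)/(√11 - 54))*(-119) + 238692 = ((-1/13 - 12)/(-54 + √11))*(-119) + 238692 = -157/(13*(-54 + √11))*(-119) + 238692 = 18683/(13*(-54 + √11)) + 238692 = 238692 + 18683/(13*(-54 + √11))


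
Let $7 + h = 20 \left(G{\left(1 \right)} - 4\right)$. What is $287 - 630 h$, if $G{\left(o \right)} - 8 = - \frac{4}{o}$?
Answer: $4697$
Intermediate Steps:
$G{\left(o \right)} = 8 - \frac{4}{o}$
$h = -7$ ($h = -7 + 20 \left(\left(8 - \frac{4}{1}\right) - 4\right) = -7 + 20 \left(\left(8 - 4\right) - 4\right) = -7 + 20 \left(4 - 4\right) = -7 + 20 \cdot 0 = -7 + 0 = -7$)
$287 - 630 h = 287 - -4410 = 287 + 4410 = 4697$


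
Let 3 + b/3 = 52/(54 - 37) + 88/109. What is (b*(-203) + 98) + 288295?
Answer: 533414784/1853 ≈ 2.8787e+5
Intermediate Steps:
b = 4815/1853 (b = -9 + 3*(52/(54 - 37) + 88/109) = -9 + 3*(52/17 + 88*(1/109)) = -9 + 3*(52*(1/17) + 88/109) = -9 + 3*(52/17 + 88/109) = -9 + 3*(7164/1853) = -9 + 21492/1853 = 4815/1853 ≈ 2.5985)
(b*(-203) + 98) + 288295 = ((4815/1853)*(-203) + 98) + 288295 = (-977445/1853 + 98) + 288295 = -795851/1853 + 288295 = 533414784/1853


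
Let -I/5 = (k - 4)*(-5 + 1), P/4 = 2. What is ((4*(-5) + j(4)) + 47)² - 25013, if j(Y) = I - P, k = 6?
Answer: -21532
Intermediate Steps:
P = 8 (P = 4*2 = 8)
I = 40 (I = -5*(6 - 4)*(-5 + 1) = -10*(-4) = -5*(-8) = 40)
j(Y) = 32 (j(Y) = 40 - 1*8 = 40 - 8 = 32)
((4*(-5) + j(4)) + 47)² - 25013 = ((4*(-5) + 32) + 47)² - 25013 = ((-20 + 32) + 47)² - 25013 = (12 + 47)² - 25013 = 59² - 25013 = 3481 - 25013 = -21532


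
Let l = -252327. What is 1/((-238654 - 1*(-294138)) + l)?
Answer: -1/196843 ≈ -5.0802e-6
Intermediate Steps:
1/((-238654 - 1*(-294138)) + l) = 1/((-238654 - 1*(-294138)) - 252327) = 1/((-238654 + 294138) - 252327) = 1/(55484 - 252327) = 1/(-196843) = -1/196843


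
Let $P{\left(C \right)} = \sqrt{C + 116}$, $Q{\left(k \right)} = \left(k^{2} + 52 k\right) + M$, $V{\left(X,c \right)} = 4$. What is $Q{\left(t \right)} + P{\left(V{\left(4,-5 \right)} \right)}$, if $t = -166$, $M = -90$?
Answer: $18834 + 2 \sqrt{30} \approx 18845.0$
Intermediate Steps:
$Q{\left(k \right)} = -90 + k^{2} + 52 k$ ($Q{\left(k \right)} = \left(k^{2} + 52 k\right) - 90 = -90 + k^{2} + 52 k$)
$P{\left(C \right)} = \sqrt{116 + C}$
$Q{\left(t \right)} + P{\left(V{\left(4,-5 \right)} \right)} = \left(-90 + \left(-166\right)^{2} + 52 \left(-166\right)\right) + \sqrt{116 + 4} = \left(-90 + 27556 - 8632\right) + \sqrt{120} = 18834 + 2 \sqrt{30}$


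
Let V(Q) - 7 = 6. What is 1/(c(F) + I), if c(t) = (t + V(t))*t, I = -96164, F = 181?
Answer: -1/61050 ≈ -1.6380e-5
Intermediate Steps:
V(Q) = 13 (V(Q) = 7 + 6 = 13)
c(t) = t*(13 + t) (c(t) = (t + 13)*t = (13 + t)*t = t*(13 + t))
1/(c(F) + I) = 1/(181*(13 + 181) - 96164) = 1/(181*194 - 96164) = 1/(35114 - 96164) = 1/(-61050) = -1/61050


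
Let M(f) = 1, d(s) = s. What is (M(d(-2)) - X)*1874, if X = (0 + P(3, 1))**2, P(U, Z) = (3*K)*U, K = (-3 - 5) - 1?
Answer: -12293440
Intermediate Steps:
K = -9 (K = -8 - 1 = -9)
P(U, Z) = -27*U (P(U, Z) = (3*(-9))*U = -27*U)
X = 6561 (X = (0 - 27*3)**2 = (0 - 81)**2 = (-81)**2 = 6561)
(M(d(-2)) - X)*1874 = (1 - 1*6561)*1874 = (1 - 6561)*1874 = -6560*1874 = -12293440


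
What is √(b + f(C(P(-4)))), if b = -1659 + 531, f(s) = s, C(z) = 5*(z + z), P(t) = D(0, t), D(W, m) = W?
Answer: 2*I*√282 ≈ 33.586*I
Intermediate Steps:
P(t) = 0
C(z) = 10*z (C(z) = 5*(2*z) = 10*z)
b = -1128
√(b + f(C(P(-4)))) = √(-1128 + 10*0) = √(-1128 + 0) = √(-1128) = 2*I*√282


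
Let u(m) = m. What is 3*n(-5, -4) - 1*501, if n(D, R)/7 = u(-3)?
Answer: -564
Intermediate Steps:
n(D, R) = -21 (n(D, R) = 7*(-3) = -21)
3*n(-5, -4) - 1*501 = 3*(-21) - 1*501 = -63 - 501 = -564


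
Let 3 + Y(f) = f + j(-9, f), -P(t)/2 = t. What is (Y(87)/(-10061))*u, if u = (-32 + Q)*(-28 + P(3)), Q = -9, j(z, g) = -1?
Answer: -115702/10061 ≈ -11.500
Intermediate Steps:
P(t) = -2*t
Y(f) = -4 + f (Y(f) = -3 + (f - 1) = -3 + (-1 + f) = -4 + f)
u = 1394 (u = (-32 - 9)*(-28 - 2*3) = -41*(-28 - 6) = -41*(-34) = 1394)
(Y(87)/(-10061))*u = ((-4 + 87)/(-10061))*1394 = (83*(-1/10061))*1394 = -83/10061*1394 = -115702/10061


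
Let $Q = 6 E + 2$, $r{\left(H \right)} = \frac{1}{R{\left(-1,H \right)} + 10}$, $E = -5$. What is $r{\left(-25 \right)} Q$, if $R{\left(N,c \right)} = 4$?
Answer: $-2$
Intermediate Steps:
$r{\left(H \right)} = \frac{1}{14}$ ($r{\left(H \right)} = \frac{1}{4 + 10} = \frac{1}{14}$)
$Q = -28$ ($Q = 6 \left(-5\right) + 2 = -30 + 2 = -28$)
$r{\left(-25 \right)} Q = \frac{1}{14} \left(-28\right) = -2$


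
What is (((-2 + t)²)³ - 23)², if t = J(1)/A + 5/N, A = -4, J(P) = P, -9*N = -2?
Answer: 79766389862637839406529/16777216 ≈ 4.7544e+15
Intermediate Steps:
N = 2/9 (N = -⅑*(-2) = 2/9 ≈ 0.22222)
t = 89/4 (t = 1/(-4) + 5/(2/9) = 1*(-¼) + 5*(9/2) = -¼ + 45/2 = 89/4 ≈ 22.250)
(((-2 + t)²)³ - 23)² = (((-2 + 89/4)²)³ - 23)² = (((81/4)²)³ - 23)² = ((6561/16)³ - 23)² = (282429536481/4096 - 23)² = (282429442273/4096)² = 79766389862637839406529/16777216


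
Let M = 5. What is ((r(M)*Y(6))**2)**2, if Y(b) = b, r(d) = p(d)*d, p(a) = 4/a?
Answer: 331776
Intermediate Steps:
r(d) = 4 (r(d) = (4/d)*d = 4)
((r(M)*Y(6))**2)**2 = ((4*6)**2)**2 = (24**2)**2 = 576**2 = 331776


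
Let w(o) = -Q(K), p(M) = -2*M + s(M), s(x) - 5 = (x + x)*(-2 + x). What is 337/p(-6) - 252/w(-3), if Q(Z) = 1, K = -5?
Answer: 28813/113 ≈ 254.98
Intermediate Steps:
s(x) = 5 + 2*x*(-2 + x) (s(x) = 5 + (x + x)*(-2 + x) = 5 + (2*x)*(-2 + x) = 5 + 2*x*(-2 + x))
p(M) = 5 - 6*M + 2*M² (p(M) = -2*M + (5 - 4*M + 2*M²) = 5 - 6*M + 2*M²)
w(o) = -1 (w(o) = -1*1 = -1)
337/p(-6) - 252/w(-3) = 337/(5 - 6*(-6) + 2*(-6)²) - 252/(-1) = 337/(5 + 36 + 2*36) - 252*(-1) = 337/(5 + 36 + 72) + 252 = 337/113 + 252 = 28813/113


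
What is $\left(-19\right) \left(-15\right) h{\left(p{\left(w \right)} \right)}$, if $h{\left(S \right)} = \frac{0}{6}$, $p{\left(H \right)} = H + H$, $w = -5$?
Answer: $0$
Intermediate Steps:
$p{\left(H \right)} = 2 H$
$h{\left(S \right)} = 0$ ($h{\left(S \right)} = 0 \cdot \frac{1}{6} = 0$)
$\left(-19\right) \left(-15\right) h{\left(p{\left(w \right)} \right)} = \left(-19\right) \left(-15\right) 0 = 285 \cdot 0 = 0$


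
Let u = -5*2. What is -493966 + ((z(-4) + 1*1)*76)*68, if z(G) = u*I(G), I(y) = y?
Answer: -282078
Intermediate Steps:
u = -10
z(G) = -10*G
-493966 + ((z(-4) + 1*1)*76)*68 = -493966 + ((-10*(-4) + 1*1)*76)*68 = -493966 + ((40 + 1)*76)*68 = -493966 + (41*76)*68 = -493966 + 3116*68 = -493966 + 211888 = -282078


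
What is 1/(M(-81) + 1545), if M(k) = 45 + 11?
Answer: 1/1601 ≈ 0.00062461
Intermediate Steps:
M(k) = 56
1/(M(-81) + 1545) = 1/(56 + 1545) = 1/1601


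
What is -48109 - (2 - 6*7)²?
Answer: -49709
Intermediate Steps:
-48109 - (2 - 6*7)² = -48109 - (2 - 42)² = -48109 - 1*(-40)² = -48109 - 1*1600 = -48109 - 1600 = -49709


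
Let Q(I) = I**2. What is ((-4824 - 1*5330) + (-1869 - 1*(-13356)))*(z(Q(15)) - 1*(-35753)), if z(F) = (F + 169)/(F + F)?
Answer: 10723481126/225 ≈ 4.7660e+7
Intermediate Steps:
z(F) = (169 + F)/(2*F) (z(F) = (169 + F)/((2*F)) = (169 + F)*(1/(2*F)) = (169 + F)/(2*F))
((-4824 - 1*5330) + (-1869 - 1*(-13356)))*(z(Q(15)) - 1*(-35753)) = ((-4824 - 1*5330) + (-1869 - 1*(-13356)))*((169 + 15**2)/(2*(15**2)) - 1*(-35753)) = ((-4824 - 5330) + (-1869 + 13356))*((1/2)*(169 + 225)/225 + 35753) = (-10154 + 11487)*((1/2)*(1/225)*394 + 35753) = 1333*(197/225 + 35753) = 1333*(8044622/225) = 10723481126/225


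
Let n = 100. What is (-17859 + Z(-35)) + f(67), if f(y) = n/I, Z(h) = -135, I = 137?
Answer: -2465078/137 ≈ -17993.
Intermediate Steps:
f(y) = 100/137
(-17859 + Z(-35)) + f(67) = (-17859 - 135) + 100/137 = -17994 + 100/137 = -2465078/137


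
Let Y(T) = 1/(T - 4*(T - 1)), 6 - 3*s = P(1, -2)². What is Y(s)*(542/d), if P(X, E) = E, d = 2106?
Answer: 271/2106 ≈ 0.12868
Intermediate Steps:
s = ⅔ (s = 2 - ⅓*(-2)² = 2 - ⅓*4 = 2 - 4/3 = ⅔ ≈ 0.66667)
Y(T) = 1/(4 - 3*T) (Y(T) = 1/(T - 4*(-1 + T)) = 1/(T + (4 - 4*T)) = 1/(4 - 3*T))
Y(s)*(542/d) = (-1/(-4 + 3*(⅔)))*(542/2106) = (-1/(-4 + 2))*(542*(1/2106)) = -1/(-2)*(271/1053) = -1*(-½)*(271/1053) = (½)*(271/1053) = 271/2106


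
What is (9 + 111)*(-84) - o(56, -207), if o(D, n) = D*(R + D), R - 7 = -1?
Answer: -13552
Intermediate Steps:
R = 6 (R = 7 - 1 = 6)
o(D, n) = D*(6 + D)
(9 + 111)*(-84) - o(56, -207) = (9 + 111)*(-84) - 56*(6 + 56) = 120*(-84) - 56*62 = -10080 - 1*3472 = -10080 - 3472 = -13552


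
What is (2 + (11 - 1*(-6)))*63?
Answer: 1197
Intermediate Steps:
(2 + (11 - 1*(-6)))*63 = (2 + (11 + 6))*63 = (2 + 17)*63 = 19*63 = 1197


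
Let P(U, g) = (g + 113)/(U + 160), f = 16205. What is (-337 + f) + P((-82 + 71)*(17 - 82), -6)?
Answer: 13884607/875 ≈ 15868.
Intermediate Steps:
P(U, g) = (113 + g)/(160 + U)
(-337 + f) + P((-82 + 71)*(17 - 82), -6) = (-337 + 16205) + (113 - 6)/(160 + (-82 + 71)*(17 - 82)) = 15868 + 107/(160 - 11*(-65)) = 15868 + 107/(160 + 715) = 15868 + 107/875 = 13884607/875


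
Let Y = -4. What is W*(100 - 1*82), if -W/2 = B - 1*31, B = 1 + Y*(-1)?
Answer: 936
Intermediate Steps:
B = 5 (B = 1 - 4*(-1) = 1 + 4 = 5)
W = 52 (W = -2*(5 - 1*31) = -2*(5 - 31) = -2*(-26) = 52)
W*(100 - 1*82) = 52*(100 - 1*82) = 52*(100 - 82) = 52*18 = 936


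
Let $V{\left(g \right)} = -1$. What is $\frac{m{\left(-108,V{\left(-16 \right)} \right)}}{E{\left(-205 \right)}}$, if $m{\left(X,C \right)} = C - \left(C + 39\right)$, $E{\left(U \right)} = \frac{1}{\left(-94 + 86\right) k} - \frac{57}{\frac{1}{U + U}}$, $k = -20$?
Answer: $- \frac{6240}{3739201} \approx -0.0016688$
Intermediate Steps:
$E{\left(U \right)} = \frac{1}{160} - 114 U$ ($E{\left(U \right)} = \frac{1}{\left(-94 + 86\right) \left(-20\right)} - \frac{57}{\frac{1}{U + U}} = \frac{1}{-8} \left(- \frac{1}{20}\right) - \frac{57}{\frac{1}{2 U}} = \left(- \frac{1}{8}\right) \left(- \frac{1}{20}\right) - \frac{57}{\frac{1}{2} \frac{1}{U}} = \frac{1}{160} - 57 \cdot 2 U = \frac{1}{160} - 114 U$)
$m{\left(X,C \right)} = -39$ ($m{\left(X,C \right)} = C - \left(39 + C\right) = -39$)
$\frac{m{\left(-108,V{\left(-16 \right)} \right)}}{E{\left(-205 \right)}} = - \frac{39}{\frac{1}{160} - -23370} = - \frac{39}{\frac{1}{160} + 23370} = - \frac{39}{\frac{3739201}{160}} = \left(-39\right) \frac{160}{3739201} = - \frac{6240}{3739201}$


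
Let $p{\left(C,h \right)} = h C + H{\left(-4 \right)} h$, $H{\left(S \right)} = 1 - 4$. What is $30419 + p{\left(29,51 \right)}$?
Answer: $31745$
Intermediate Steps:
$H{\left(S \right)} = -3$ ($H{\left(S \right)} = 1 - 4 = -3$)
$p{\left(C,h \right)} = - 3 h + C h$ ($p{\left(C,h \right)} = h C - 3 h = C h - 3 h = - 3 h + C h$)
$30419 + p{\left(29,51 \right)} = 30419 + 51 \left(-3 + 29\right) = 30419 + 51 \cdot 26 = 30419 + 1326 = 31745$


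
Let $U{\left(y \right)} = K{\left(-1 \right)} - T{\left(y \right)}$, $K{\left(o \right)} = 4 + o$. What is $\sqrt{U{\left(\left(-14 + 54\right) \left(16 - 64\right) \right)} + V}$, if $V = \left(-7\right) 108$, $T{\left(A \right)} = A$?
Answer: $\sqrt{1167} \approx 34.161$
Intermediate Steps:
$V = -756$
$U{\left(y \right)} = 3 - y$ ($U{\left(y \right)} = \left(4 - 1\right) - y = 3 - y$)
$\sqrt{U{\left(\left(-14 + 54\right) \left(16 - 64\right) \right)} + V} = \sqrt{\left(3 - \left(-14 + 54\right) \left(16 - 64\right)\right) - 756} = \sqrt{\left(3 - 40 \left(-48\right)\right) - 756} = \sqrt{\left(3 - -1920\right) - 756} = \sqrt{\left(3 + 1920\right) - 756} = \sqrt{1923 - 756} = \sqrt{1167}$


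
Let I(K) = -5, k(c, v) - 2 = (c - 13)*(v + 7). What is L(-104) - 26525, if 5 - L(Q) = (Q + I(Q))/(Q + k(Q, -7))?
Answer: -2705149/102 ≈ -26521.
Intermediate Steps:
k(c, v) = 2 + (-13 + c)*(7 + v) (k(c, v) = 2 + (c - 13)*(v + 7) = 2 + (-13 + c)*(7 + v))
L(Q) = 5 - (-5 + Q)/(2 + Q) (L(Q) = 5 - (Q - 5)/(Q + (-89 - 13*(-7) + 7*Q + Q*(-7))) = 5 - (-5 + Q)/(Q + (-89 + 91 + 7*Q - 7*Q)) = 5 - (-5 + Q)/(Q + 2) = 5 - (-5 + Q)/(2 + Q))
L(-104) - 26525 = (15 + 4*(-104))/(2 - 104) - 26525 = (15 - 416)/(-102) - 26525 = -1/102*(-401) - 26525 = 401/102 - 26525 = -2705149/102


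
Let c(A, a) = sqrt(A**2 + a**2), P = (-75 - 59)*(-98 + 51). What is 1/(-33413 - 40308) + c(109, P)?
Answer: -1/73721 + sqrt(39676685) ≈ 6298.9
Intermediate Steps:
P = 6298 (P = -134*(-47) = 6298)
1/(-33413 - 40308) + c(109, P) = 1/(-33413 - 40308) + sqrt(109**2 + 6298**2) = 1/(-73721) + sqrt(11881 + 39664804) = -1/73721 + sqrt(39676685)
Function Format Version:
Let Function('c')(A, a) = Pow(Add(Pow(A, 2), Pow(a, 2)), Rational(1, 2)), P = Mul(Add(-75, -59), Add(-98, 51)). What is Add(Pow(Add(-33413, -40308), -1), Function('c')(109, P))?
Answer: Add(Rational(-1, 73721), Pow(39676685, Rational(1, 2))) ≈ 6298.9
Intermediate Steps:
P = 6298 (P = Mul(-134, -47) = 6298)
Add(Pow(Add(-33413, -40308), -1), Function('c')(109, P)) = Add(Pow(Add(-33413, -40308), -1), Pow(Add(Pow(109, 2), Pow(6298, 2)), Rational(1, 2))) = Add(Pow(-73721, -1), Pow(Add(11881, 39664804), Rational(1, 2))) = Add(Rational(-1, 73721), Pow(39676685, Rational(1, 2)))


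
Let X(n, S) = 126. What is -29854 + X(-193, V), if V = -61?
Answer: -29728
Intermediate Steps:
-29854 + X(-193, V) = -29854 + 126 = -29728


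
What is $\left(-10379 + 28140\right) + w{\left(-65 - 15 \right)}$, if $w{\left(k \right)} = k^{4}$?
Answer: $40977761$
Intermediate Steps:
$\left(-10379 + 28140\right) + w{\left(-65 - 15 \right)} = \left(-10379 + 28140\right) + \left(-65 - 15\right)^{4} = 17761 + \left(-80\right)^{4} = 17761 + 40960000 = 40977761$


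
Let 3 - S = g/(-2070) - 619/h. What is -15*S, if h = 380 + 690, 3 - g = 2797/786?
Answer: -622938985/11606076 ≈ -53.674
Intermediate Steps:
g = -439/786 (g = 3 - 2797/786 = -439/786 ≈ -0.55852)
h = 1070
S = 124587797/34818228 (S = 3 - (-439/786/(-2070) - 619/1070) = 3 - (-439/786*(-1/2070) - 619*1/1070) = 3 - (439/1627020 - 619/1070) = 3 - 1*(-20133113/34818228) = 3 + 20133113/34818228 = 124587797/34818228 ≈ 3.5782)
-15*S = -15*124587797/34818228 = -622938985/11606076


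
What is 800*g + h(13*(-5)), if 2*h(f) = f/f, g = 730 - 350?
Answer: 608001/2 ≈ 3.0400e+5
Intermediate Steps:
g = 380
h(f) = ½ (h(f) = (f/f)/2 = (½)*1 = ½)
800*g + h(13*(-5)) = 800*380 + ½ = 304000 + ½ = 608001/2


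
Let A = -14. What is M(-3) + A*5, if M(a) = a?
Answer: -73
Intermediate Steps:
M(-3) + A*5 = -3 - 14*5 = -3 - 70 = -73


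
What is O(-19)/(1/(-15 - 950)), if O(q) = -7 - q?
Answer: -11580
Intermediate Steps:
O(-19)/(1/(-15 - 950)) = (-7 - 1*(-19))/(1/(-15 - 950)) = (-7 + 19)/(1/(-965)) = 12/(-1/965) = 12*(-965) = -11580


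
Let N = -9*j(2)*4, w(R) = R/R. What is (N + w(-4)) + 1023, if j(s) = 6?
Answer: 808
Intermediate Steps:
w(R) = 1
N = -216 (N = -9*6*4 = -54*4 = -216)
(N + w(-4)) + 1023 = (-216 + 1) + 1023 = -215 + 1023 = 808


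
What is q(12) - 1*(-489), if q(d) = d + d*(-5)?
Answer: 441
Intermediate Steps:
q(d) = -4*d (q(d) = d - 5*d = -4*d)
q(12) - 1*(-489) = -4*12 - 1*(-489) = -48 + 489 = 441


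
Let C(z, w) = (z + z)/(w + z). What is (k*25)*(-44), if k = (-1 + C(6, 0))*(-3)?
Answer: 3300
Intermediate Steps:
C(z, w) = 2*z/(w + z) (C(z, w) = (2*z)/(w + z) = 2*z/(w + z))
k = -3 (k = (-1 + 2*6/(0 + 6))*(-3) = (-1 + 2*6/6)*(-3) = (-1 + 2*6*(1/6))*(-3) = (-1 + 2)*(-3) = 1*(-3) = -3)
(k*25)*(-44) = -3*25*(-44) = -75*(-44) = 3300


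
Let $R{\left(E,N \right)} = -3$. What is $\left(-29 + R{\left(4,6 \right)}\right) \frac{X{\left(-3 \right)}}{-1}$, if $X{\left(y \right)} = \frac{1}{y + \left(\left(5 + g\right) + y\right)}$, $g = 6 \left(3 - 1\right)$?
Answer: $\frac{32}{11} \approx 2.9091$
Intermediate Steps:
$g = 12$ ($g = 6 \cdot 2 = 12$)
$X{\left(y \right)} = \frac{1}{17 + 2 y}$ ($X{\left(y \right)} = \frac{1}{y + \left(\left(5 + 12\right) + y\right)} = \frac{1}{y + \left(17 + y\right)} = \frac{1}{17 + 2 y}$)
$\left(-29 + R{\left(4,6 \right)}\right) \frac{X{\left(-3 \right)}}{-1} = \left(-29 - 3\right) \frac{1}{\left(17 + 2 \left(-3\right)\right) \left(-1\right)} = - 32 \frac{1}{17 - 6} \left(-1\right) = - 32 \cdot \frac{1}{11} \left(-1\right) = \left(-32\right) \left(- \frac{1}{11}\right) = \frac{32}{11}$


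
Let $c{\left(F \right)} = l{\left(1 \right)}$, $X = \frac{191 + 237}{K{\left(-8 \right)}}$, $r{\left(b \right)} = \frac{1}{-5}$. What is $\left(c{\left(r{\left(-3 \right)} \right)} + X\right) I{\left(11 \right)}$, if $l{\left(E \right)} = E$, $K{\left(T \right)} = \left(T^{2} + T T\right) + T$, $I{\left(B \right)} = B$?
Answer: $\frac{1507}{30} \approx 50.233$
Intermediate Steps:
$K{\left(T \right)} = T + 2 T^{2}$ ($K{\left(T \right)} = \left(T^{2} + T^{2}\right) + T = 2 T^{2} + T = T + 2 T^{2}$)
$r{\left(b \right)} = - \frac{1}{5}$
$X = \frac{107}{30}$ ($X = \frac{191 + 237}{\left(-8\right) \left(1 + 2 \left(-8\right)\right)} = \frac{428}{\left(-8\right) \left(1 - 16\right)} = \frac{428}{\left(-8\right) \left(-15\right)} = \frac{428}{120} = 428 \cdot \frac{1}{120} = \frac{107}{30} \approx 3.5667$)
$c{\left(F \right)} = 1$
$\left(c{\left(r{\left(-3 \right)} \right)} + X\right) I{\left(11 \right)} = \left(1 + \frac{107}{30}\right) 11 = \frac{137}{30} \cdot 11 = \frac{1507}{30}$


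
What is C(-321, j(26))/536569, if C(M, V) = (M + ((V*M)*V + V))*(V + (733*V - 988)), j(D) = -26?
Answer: 4362508696/536569 ≈ 8130.4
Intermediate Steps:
C(M, V) = (-988 + 734*V)*(M + V + M*V²) (C(M, V) = (M + ((M*V)*V + V))*(V + (-988 + 733*V)) = (M + (M*V² + V))*(-988 + 734*V) = (M + (V + M*V²))*(-988 + 734*V) = (M + V + M*V²)*(-988 + 734*V) = (-988 + 734*V)*(M + V + M*V²))
C(-321, j(26))/536569 = (-988*(-321) - 988*(-26) + 734*(-26)² - 988*(-321)*(-26)² + 734*(-321)*(-26) + 734*(-321)*(-26)³)/536569 = (317148 + 25688 + 734*676 - 988*(-321)*676 + 6125964 + 734*(-321)*(-17576))*(1/536569) = (317148 + 25688 + 496184 + 214392048 + 6125964 + 4141151664)*(1/536569) = 4362508696*(1/536569) = 4362508696/536569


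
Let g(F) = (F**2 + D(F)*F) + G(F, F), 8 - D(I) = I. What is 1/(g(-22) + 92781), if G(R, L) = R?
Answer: 1/92583 ≈ 1.0801e-5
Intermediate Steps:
D(I) = 8 - I
g(F) = F + F**2 + F*(8 - F) (g(F) = (F**2 + (8 - F)*F) + F = (F**2 + F*(8 - F)) + F = F + F**2 + F*(8 - F))
1/(g(-22) + 92781) = 1/(9*(-22) + 92781) = 1/(-198 + 92781) = 1/92583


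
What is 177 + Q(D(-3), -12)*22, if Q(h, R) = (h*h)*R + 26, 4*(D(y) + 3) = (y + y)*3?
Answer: -14101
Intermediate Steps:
D(y) = -3 + 3*y/2 (D(y) = -3 + ((y + y)*3)/4 = -3 + ((2*y)*3)/4 = -3 + (6*y)/4 = -3 + 3*y/2)
Q(h, R) = 26 + R*h² (Q(h, R) = h²*R + 26 = R*h² + 26 = 26 + R*h²)
177 + Q(D(-3), -12)*22 = 177 + (26 - 12*(-3 + (3/2)*(-3))²)*22 = 177 + (26 - 12*(-3 - 9/2)²)*22 = 177 + (26 - 12*(-15/2)²)*22 = 177 + (26 - 12*225/4)*22 = 177 + (26 - 675)*22 = 177 - 649*22 = 177 - 14278 = -14101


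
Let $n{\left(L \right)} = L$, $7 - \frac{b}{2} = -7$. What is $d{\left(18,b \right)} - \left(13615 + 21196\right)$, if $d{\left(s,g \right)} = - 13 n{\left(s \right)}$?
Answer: $-35045$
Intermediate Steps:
$b = 28$ ($b = 14 - -14 = 14 + 14 = 28$)
$d{\left(s,g \right)} = - 13 s$
$d{\left(18,b \right)} - \left(13615 + 21196\right) = \left(-13\right) 18 - \left(13615 + 21196\right) = -234 - 34811 = -35045$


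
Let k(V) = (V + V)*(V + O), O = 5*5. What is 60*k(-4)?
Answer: -10080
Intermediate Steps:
O = 25
k(V) = 2*V*(25 + V) (k(V) = (V + V)*(V + 25) = (2*V)*(25 + V) = 2*V*(25 + V))
60*k(-4) = 60*(2*(-4)*(25 - 4)) = 60*(2*(-4)*21) = 60*(-168) = -10080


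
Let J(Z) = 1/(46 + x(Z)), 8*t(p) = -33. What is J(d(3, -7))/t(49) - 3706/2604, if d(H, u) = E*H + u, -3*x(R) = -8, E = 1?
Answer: -1493167/1045506 ≈ -1.4282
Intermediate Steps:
x(R) = 8/3 (x(R) = -⅓*(-8) = 8/3)
t(p) = -33/8 (t(p) = (⅛)*(-33) = -33/8)
d(H, u) = H + u (d(H, u) = 1*H + u = H + u)
J(Z) = 3/146 (J(Z) = 1/(46 + 8/3) = 1/(146/3) = 3/146)
J(d(3, -7))/t(49) - 3706/2604 = 3/(146*(-33/8)) - 3706/2604 = (3/146)*(-8/33) - 3706*1/2604 = -4/803 - 1853/1302 = -1493167/1045506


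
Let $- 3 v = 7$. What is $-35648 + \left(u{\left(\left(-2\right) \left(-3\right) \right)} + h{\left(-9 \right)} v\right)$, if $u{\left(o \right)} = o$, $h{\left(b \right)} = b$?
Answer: $-35621$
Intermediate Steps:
$v = - \frac{7}{3}$ ($v = \left(- \frac{1}{3}\right) 7 = - \frac{7}{3} \approx -2.3333$)
$-35648 + \left(u{\left(\left(-2\right) \left(-3\right) \right)} + h{\left(-9 \right)} v\right) = -35648 - -27 = -35648 + \left(6 + 21\right) = -35648 + 27 = -35621$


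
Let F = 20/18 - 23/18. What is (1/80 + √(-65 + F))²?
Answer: -1251197/19200 + I*√2346/240 ≈ -65.167 + 0.20181*I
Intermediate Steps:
F = -⅙ (F = 20*(1/18) - 23*1/18 = 10/9 - 23/18 = -⅙ ≈ -0.16667)
(1/80 + √(-65 + F))² = (1/80 + √(-65 - ⅙))² = (1/80 + √(-391/6))² = (1/80 + I*√2346/6)²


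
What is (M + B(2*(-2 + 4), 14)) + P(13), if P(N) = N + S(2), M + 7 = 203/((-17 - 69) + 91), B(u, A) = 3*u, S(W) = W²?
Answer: 313/5 ≈ 62.600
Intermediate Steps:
M = 168/5 (M = -7 + 203/((-17 - 69) + 91) = -7 + 203/(-86 + 91) = -7 + 203/5 = 168/5 ≈ 33.600)
P(N) = 4 + N (P(N) = N + 2² = N + 4 = 4 + N)
(M + B(2*(-2 + 4), 14)) + P(13) = (168/5 + 3*(2*(-2 + 4))) + (4 + 13) = (168/5 + 3*(2*2)) + 17 = (168/5 + 3*4) + 17 = (168/5 + 12) + 17 = 228/5 + 17 = 313/5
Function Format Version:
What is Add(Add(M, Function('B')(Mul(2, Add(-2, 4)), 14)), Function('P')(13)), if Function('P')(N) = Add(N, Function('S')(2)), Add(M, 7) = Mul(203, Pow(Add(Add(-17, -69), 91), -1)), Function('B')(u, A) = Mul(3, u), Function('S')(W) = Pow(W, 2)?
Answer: Rational(313, 5) ≈ 62.600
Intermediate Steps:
M = Rational(168, 5) (M = Add(-7, Mul(203, Pow(Add(Add(-17, -69), 91), -1))) = Add(-7, Mul(203, Pow(Add(-86, 91), -1))) = Add(-7, Mul(203, Pow(5, -1))) = Add(-7, Mul(203, Rational(1, 5))) = Add(-7, Rational(203, 5)) = Rational(168, 5) ≈ 33.600)
Function('P')(N) = Add(4, N) (Function('P')(N) = Add(N, Pow(2, 2)) = Add(N, 4) = Add(4, N))
Add(Add(M, Function('B')(Mul(2, Add(-2, 4)), 14)), Function('P')(13)) = Add(Add(Rational(168, 5), Mul(3, Mul(2, Add(-2, 4)))), Add(4, 13)) = Add(Add(Rational(168, 5), Mul(3, Mul(2, 2))), 17) = Add(Add(Rational(168, 5), Mul(3, 4)), 17) = Add(Add(Rational(168, 5), 12), 17) = Add(Rational(228, 5), 17) = Rational(313, 5)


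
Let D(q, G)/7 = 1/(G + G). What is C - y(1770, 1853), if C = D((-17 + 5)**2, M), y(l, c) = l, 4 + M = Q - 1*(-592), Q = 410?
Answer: -3532913/1996 ≈ -1770.0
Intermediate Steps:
M = 998 (M = -4 + (410 - 1*(-592)) = -4 + (410 + 592) = -4 + 1002 = 998)
D(q, G) = 7/(2*G) (D(q, G) = 7/(G + G) = 7/((2*G)) = 7*(1/(2*G)) = 7/(2*G))
C = 7/1996 (C = (7/2)/998 = (7/2)*(1/998) = 7/1996 ≈ 0.0035070)
C - y(1770, 1853) = 7/1996 - 1*1770 = 7/1996 - 1770 = -3532913/1996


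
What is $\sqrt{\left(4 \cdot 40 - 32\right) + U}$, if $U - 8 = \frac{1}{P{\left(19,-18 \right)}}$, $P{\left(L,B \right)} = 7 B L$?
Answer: $\frac{\sqrt{86605078}}{798} \approx 11.662$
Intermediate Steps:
$P{\left(L,B \right)} = 7 B L$
$U = \frac{19151}{2394}$ ($U = 8 + \frac{1}{7 \left(-18\right) 19} = 8 + \frac{1}{-2394} = 8 - \frac{1}{2394} = \frac{19151}{2394} \approx 7.9996$)
$\sqrt{\left(4 \cdot 40 - 32\right) + U} = \sqrt{\left(4 \cdot 40 - 32\right) + \frac{19151}{2394}} = \sqrt{\left(160 - 32\right) + \frac{19151}{2394}} = \sqrt{128 + \frac{19151}{2394}} = \sqrt{\frac{325583}{2394}} = \frac{\sqrt{86605078}}{798}$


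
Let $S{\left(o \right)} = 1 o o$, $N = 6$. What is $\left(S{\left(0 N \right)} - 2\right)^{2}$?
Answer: $4$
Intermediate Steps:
$S{\left(o \right)} = o^{2}$ ($S{\left(o \right)} = o o = o^{2}$)
$\left(S{\left(0 N \right)} - 2\right)^{2} = \left(\left(0 \cdot 6\right)^{2} - 2\right)^{2} = \left(0^{2} - 2\right)^{2} = \left(0 - 2\right)^{2} = \left(-2\right)^{2} = 4$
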